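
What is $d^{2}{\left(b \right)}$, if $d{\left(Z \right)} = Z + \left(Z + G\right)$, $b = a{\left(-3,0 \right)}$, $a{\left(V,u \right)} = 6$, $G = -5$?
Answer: $49$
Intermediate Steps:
$b = 6$
$d{\left(Z \right)} = -5 + 2 Z$ ($d{\left(Z \right)} = Z + \left(Z - 5\right) = Z + \left(-5 + Z\right) = -5 + 2 Z$)
$d^{2}{\left(b \right)} = \left(-5 + 2 \cdot 6\right)^{2} = \left(-5 + 12\right)^{2} = 7^{2} = 49$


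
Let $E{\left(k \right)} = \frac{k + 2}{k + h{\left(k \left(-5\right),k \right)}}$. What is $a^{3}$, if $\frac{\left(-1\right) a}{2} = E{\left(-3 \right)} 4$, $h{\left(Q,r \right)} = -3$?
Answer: $- \frac{64}{27} \approx -2.3704$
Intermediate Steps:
$E{\left(k \right)} = \frac{2 + k}{-3 + k}$ ($E{\left(k \right)} = \frac{k + 2}{k - 3} = \frac{2 + k}{-3 + k}$)
$a = - \frac{4}{3}$ ($a = - 2 \frac{2 - 3}{-3 - 3} \cdot 4 = - 2 \frac{1}{-6} \left(-1\right) 4 = - 2 \left(- \frac{1}{6}\right) \left(-1\right) 4 = - 2 \cdot \frac{1}{6} \cdot 4 = \left(-2\right) \frac{2}{3} = - \frac{4}{3} \approx -1.3333$)
$a^{3} = \left(- \frac{4}{3}\right)^{3} = - \frac{64}{27}$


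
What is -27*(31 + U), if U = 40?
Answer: -1917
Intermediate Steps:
-27*(31 + U) = -27*(31 + 40) = -27*71 = -1917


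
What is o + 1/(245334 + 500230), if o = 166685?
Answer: 124274335341/745564 ≈ 1.6669e+5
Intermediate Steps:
o + 1/(245334 + 500230) = 166685 + 1/(245334 + 500230) = 166685 + 1/745564 = 124274335341/745564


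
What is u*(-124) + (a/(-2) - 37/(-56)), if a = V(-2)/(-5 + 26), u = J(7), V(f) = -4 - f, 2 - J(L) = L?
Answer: 14897/24 ≈ 620.71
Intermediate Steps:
J(L) = 2 - L
u = -5 (u = 2 - 1*7 = 2 - 7 = -5)
a = -2/21 (a = (-4 - 1*(-2))/(-5 + 26) = (-4 + 2)/21 = -2*1/21 = -2/21 ≈ -0.095238)
u*(-124) + (a/(-2) - 37/(-56)) = -5*(-124) + (-2/21/(-2) - 37/(-56)) = 620 + (-2/21*(-1/2) - 37*(-1/56)) = 620 + (1/21 + 37/56) = 620 + 17/24 = 14897/24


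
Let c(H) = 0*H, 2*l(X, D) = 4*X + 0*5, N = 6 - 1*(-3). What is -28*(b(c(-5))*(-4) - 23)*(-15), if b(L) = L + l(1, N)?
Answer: -13020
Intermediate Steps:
N = 9 (N = 6 + 3 = 9)
l(X, D) = 2*X (l(X, D) = (4*X + 0*5)/2 = (4*X + 0)/2 = (4*X)/2 = 2*X)
c(H) = 0
b(L) = 2 + L (b(L) = L + 2*1 = L + 2 = 2 + L)
-28*(b(c(-5))*(-4) - 23)*(-15) = -28*((2 + 0)*(-4) - 23)*(-15) = -28*(2*(-4) - 23)*(-15) = -28*(-8 - 23)*(-15) = -28*(-31)*(-15) = 868*(-15) = -13020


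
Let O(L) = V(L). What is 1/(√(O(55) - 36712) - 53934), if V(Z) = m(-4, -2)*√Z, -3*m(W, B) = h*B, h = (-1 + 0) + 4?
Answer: -1/(53934 - I*√(36712 - 2*√55)) ≈ -1.8541e-5 - 6.5854e-8*I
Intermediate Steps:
h = 3 (h = -1 + 4 = 3)
m(W, B) = -B
V(Z) = 2*√Z (V(Z) = (-1*(-2))*√Z = 2*√Z)
O(L) = 2*√L
1/(√(O(55) - 36712) - 53934) = 1/(√(2*√55 - 36712) - 53934) = 1/(√(-36712 + 2*√55) - 53934) = 1/(-53934 + √(-36712 + 2*√55))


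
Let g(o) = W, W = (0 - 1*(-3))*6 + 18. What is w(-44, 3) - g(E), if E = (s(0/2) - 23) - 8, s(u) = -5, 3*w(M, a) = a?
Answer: -35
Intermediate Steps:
w(M, a) = a/3
E = -36 (E = (-5 - 23) - 8 = -28 - 8 = -36)
W = 36 (W = (0 + 3)*6 + 18 = 3*6 + 18 = 18 + 18 = 36)
g(o) = 36
w(-44, 3) - g(E) = (⅓)*3 - 1*36 = 1 - 36 = -35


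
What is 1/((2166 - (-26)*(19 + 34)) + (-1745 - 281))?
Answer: 1/1518 ≈ 0.00065876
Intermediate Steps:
1/((2166 - (-26)*(19 + 34)) + (-1745 - 281)) = 1/((2166 - (-26)*53) - 2026) = 1/((2166 - 1*(-1378)) - 2026) = 1/((2166 + 1378) - 2026) = 1/(3544 - 2026) = 1/1518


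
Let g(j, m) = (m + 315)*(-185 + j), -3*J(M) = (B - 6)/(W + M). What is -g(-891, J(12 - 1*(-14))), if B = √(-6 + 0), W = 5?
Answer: 10509292/31 - 1076*I*√6/93 ≈ 3.3901e+5 - 28.34*I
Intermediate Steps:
B = I*√6 (B = √(-6) = I*√6 ≈ 2.4495*I)
J(M) = -(-6 + I*√6)/(3*(5 + M)) (J(M) = -(I*√6 - 6)/(3*(5 + M)) = -(-6 + I*√6)/(3*(5 + M)))
g(j, m) = (-185 + j)*(315 + m) (g(j, m) = (315 + m)*(-185 + j) = (-185 + j)*(315 + m))
-g(-891, J(12 - 1*(-14))) = -(-58275 - 185*(6 - I*√6)/(3*(5 + (12 - 1*(-14)))) + 315*(-891) - 297*(6 - I*√6)/(5 + (12 - 1*(-14)))) = -(-58275 - 185*(6 - I*√6)/(3*(5 + (12 + 14))) - 280665 - 297*(6 - I*√6)/(5 + (12 + 14))) = -(-58275 - 185*(6 - I*√6)/(3*(5 + 26)) - 280665 - 297*(6 - I*√6)/(5 + 26)) = -(-58275 - 185*(6 - I*√6)/(3*31) - 280665 - 297*(6 - I*√6)/31) = -(-58275 - 185*(2/31 - I*√6/93) - 280665 - 891*(2/31 - I*√6/93)) = -(-58275 + (-370/31 + 185*I*√6/93) - 280665 + (-1782/31 + 297*I*√6/31)) = -(-10509292/31 + 1076*I*√6/93) = 10509292/31 - 1076*I*√6/93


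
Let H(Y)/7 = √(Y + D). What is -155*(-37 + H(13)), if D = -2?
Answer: 5735 - 1085*√11 ≈ 2136.5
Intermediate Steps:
H(Y) = 7*√(-2 + Y) (H(Y) = 7*√(Y - 2) = 7*√(-2 + Y))
-155*(-37 + H(13)) = -155*(-37 + 7*√(-2 + 13)) = -155*(-37 + 7*√11) = 5735 - 1085*√11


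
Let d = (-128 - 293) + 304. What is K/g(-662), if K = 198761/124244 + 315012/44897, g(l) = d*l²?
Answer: -48062123545/286018805218043664 ≈ -1.6804e-7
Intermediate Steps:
d = -117 (d = -421 + 304 = -117)
g(l) = -117*l²
K = 48062123545/5578182868 (K = 198761*(1/124244) + 315012*(1/44897) = 198761/124244 + 315012/44897 = 48062123545/5578182868 ≈ 8.6161)
K/g(-662) = 48062123545/(5578182868*((-117*(-662)²))) = 48062123545/(5578182868*((-117*438244))) = (48062123545/5578182868)/(-51274548) = (48062123545/5578182868)*(-1/51274548) = -48062123545/286018805218043664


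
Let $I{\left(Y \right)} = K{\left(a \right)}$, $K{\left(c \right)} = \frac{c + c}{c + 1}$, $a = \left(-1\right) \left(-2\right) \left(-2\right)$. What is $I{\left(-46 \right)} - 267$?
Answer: $- \frac{793}{3} \approx -264.33$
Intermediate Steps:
$a = -4$ ($a = 2 \left(-2\right) = -4$)
$K{\left(c \right)} = \frac{2 c}{1 + c}$
$I{\left(Y \right)} = \frac{8}{3}$ ($I{\left(Y \right)} = 2 \left(-4\right) \frac{1}{1 - 4} = 2 \left(-4\right) \frac{1}{-3} = 2 \left(-4\right) \left(- \frac{1}{3}\right) = \frac{8}{3}$)
$I{\left(-46 \right)} - 267 = \frac{8}{3} - 267 = - \frac{793}{3}$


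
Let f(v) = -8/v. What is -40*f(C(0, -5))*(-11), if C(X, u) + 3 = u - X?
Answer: 440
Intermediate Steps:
C(X, u) = -3 + u - X (C(X, u) = -3 + (u - X) = -3 + u - X)
-40*f(C(0, -5))*(-11) = -(-320)/(-3 - 5 - 1*0)*(-11) = -(-320)/(-3 - 5 + 0)*(-11) = -(-320)/(-8)*(-11) = -(-320)*(-1)/8*(-11) = -40*1*(-11) = -40*(-11) = 440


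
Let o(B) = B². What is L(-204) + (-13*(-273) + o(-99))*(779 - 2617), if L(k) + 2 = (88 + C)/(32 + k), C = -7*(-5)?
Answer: -4220416067/172 ≈ -2.4537e+7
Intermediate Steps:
C = 35
L(k) = -2 + 123/(32 + k) (L(k) = -2 + (88 + 35)/(32 + k) = -2 + 123/(32 + k))
L(-204) + (-13*(-273) + o(-99))*(779 - 2617) = (59 - 2*(-204))/(32 - 204) + (-13*(-273) + (-99)²)*(779 - 2617) = (59 + 408)/(-172) + (3549 + 9801)*(-1838) = -1/172*467 + 13350*(-1838) = -467/172 - 24537300 = -4220416067/172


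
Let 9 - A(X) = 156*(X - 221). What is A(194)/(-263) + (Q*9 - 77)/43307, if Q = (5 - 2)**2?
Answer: -182797795/11389741 ≈ -16.049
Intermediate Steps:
Q = 9 (Q = 3**2 = 9)
A(X) = 34485 - 156*X (A(X) = 9 - 156*(X - 221) = 9 - 156*(-221 + X) = 9 - (-34476 + 156*X) = 9 + (34476 - 156*X) = 34485 - 156*X)
A(194)/(-263) + (Q*9 - 77)/43307 = (34485 - 156*194)/(-263) + (9*9 - 77)/43307 = (34485 - 30264)*(-1/263) + (81 - 77)*(1/43307) = 4221*(-1/263) + 4*(1/43307) = -4221/263 + 4/43307 = -182797795/11389741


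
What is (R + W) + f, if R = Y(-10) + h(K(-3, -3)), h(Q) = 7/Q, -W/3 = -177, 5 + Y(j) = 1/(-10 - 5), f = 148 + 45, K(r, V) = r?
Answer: 3583/5 ≈ 716.60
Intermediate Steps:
f = 193
Y(j) = -76/15 (Y(j) = -5 + 1/(-10 - 5) = -5 + 1/(-15) = -5 - 1/15 = -76/15)
W = 531 (W = -3*(-177) = 531)
R = -37/5 (R = -76/15 + 7/(-3) = -76/15 + 7*(-⅓) = -76/15 - 7/3 = -37/5 ≈ -7.4000)
(R + W) + f = (-37/5 + 531) + 193 = 2618/5 + 193 = 3583/5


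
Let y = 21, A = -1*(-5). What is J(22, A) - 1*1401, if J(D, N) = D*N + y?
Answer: -1270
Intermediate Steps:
A = 5
J(D, N) = 21 + D*N (J(D, N) = D*N + 21 = 21 + D*N)
J(22, A) - 1*1401 = (21 + 22*5) - 1*1401 = (21 + 110) - 1401 = 131 - 1401 = -1270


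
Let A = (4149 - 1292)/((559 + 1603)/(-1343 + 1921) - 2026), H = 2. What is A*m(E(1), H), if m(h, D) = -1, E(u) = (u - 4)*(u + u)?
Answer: 825673/584433 ≈ 1.4128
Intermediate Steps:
E(u) = 2*u*(-4 + u) (E(u) = (-4 + u)*(2*u) = 2*u*(-4 + u))
A = -825673/584433 (A = 2857/(2162/578 - 2026) = 2857/(2162*(1/578) - 2026) = 2857/(1081/289 - 2026) = 2857/(-584433/289) = 2857*(-289/584433) = -825673/584433 ≈ -1.4128)
A*m(E(1), H) = -825673/584433*(-1) = 825673/584433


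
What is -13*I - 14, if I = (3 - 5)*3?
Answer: 64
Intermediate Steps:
I = -6 (I = -2*3 = -6)
-13*I - 14 = -13*(-6) - 14 = 78 - 14 = 64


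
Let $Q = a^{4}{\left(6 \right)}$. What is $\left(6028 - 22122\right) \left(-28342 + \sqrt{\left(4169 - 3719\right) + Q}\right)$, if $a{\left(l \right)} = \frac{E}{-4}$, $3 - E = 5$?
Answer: $456136148 - \frac{8047 \sqrt{7201}}{2} \approx 4.5579 \cdot 10^{8}$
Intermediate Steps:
$E = -2$ ($E = 3 - 5 = -2$)
$a{\left(l \right)} = \frac{1}{2}$ ($a{\left(l \right)} = - \frac{2}{-4} = \left(-2\right) \left(- \frac{1}{4}\right) = \frac{1}{2}$)
$Q = \frac{1}{16}$ ($Q = \left(\frac{1}{2}\right)^{4} = \frac{1}{16} \approx 0.0625$)
$\left(6028 - 22122\right) \left(-28342 + \sqrt{\left(4169 - 3719\right) + Q}\right) = \left(6028 - 22122\right) \left(-28342 + \sqrt{\left(4169 - 3719\right) + \frac{1}{16}}\right) = - 16094 \left(-28342 + \sqrt{450 + \frac{1}{16}}\right) = - 16094 \left(-28342 + \sqrt{\frac{7201}{16}}\right) = - 16094 \left(-28342 + \frac{\sqrt{7201}}{4}\right) = 456136148 - \frac{8047 \sqrt{7201}}{2}$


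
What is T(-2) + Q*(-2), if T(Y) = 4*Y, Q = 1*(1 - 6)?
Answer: 2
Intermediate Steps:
Q = -5 (Q = 1*(-5) = -5)
T(-2) + Q*(-2) = 4*(-2) - 5*(-2) = -8 + 10 = 2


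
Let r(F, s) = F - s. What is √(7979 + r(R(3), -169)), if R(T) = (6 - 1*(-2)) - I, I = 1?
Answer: √8155 ≈ 90.305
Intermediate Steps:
R(T) = 7 (R(T) = (6 - 1*(-2)) - 1*1 = (6 + 2) - 1 = 8 - 1 = 7)
√(7979 + r(R(3), -169)) = √(7979 + (7 - 1*(-169))) = √(7979 + (7 + 169)) = √(7979 + 176) = √8155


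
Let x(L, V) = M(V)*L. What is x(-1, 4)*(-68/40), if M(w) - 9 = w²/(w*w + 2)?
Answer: 1513/90 ≈ 16.811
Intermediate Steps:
M(w) = 9 + w²/(2 + w²) (M(w) = 9 + w²/(w*w + 2) = 9 + w²/(w² + 2) = 9 + w²/(2 + w²))
x(L, V) = 2*L*(9 + 5*V²)/(2 + V²) (x(L, V) = (2*(9 + 5*V²)/(2 + V²))*L = 2*L*(9 + 5*V²)/(2 + V²))
x(-1, 4)*(-68/40) = (2*(-1)*(9 + 5*4²)/(2 + 4²))*(-68/40) = (2*(-1)*(9 + 5*16)/(2 + 16))*(-68*1/40) = (2*(-1)*(9 + 80)/18)*(-17/10) = (2*(-1)*(1/18)*89)*(-17/10) = -89/9*(-17/10) = 1513/90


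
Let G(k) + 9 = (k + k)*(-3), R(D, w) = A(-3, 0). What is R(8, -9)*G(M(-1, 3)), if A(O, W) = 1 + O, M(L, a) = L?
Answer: 6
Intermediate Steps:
R(D, w) = -2 (R(D, w) = 1 - 3 = -2)
G(k) = -9 - 6*k (G(k) = -9 + (k + k)*(-3) = -9 + (2*k)*(-3) = -9 - 6*k)
R(8, -9)*G(M(-1, 3)) = -2*(-9 - 6*(-1)) = -2*(-9 + 6) = -2*(-3) = 6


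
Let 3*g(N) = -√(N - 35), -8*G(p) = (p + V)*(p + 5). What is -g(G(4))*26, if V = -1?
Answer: 13*I*√614/6 ≈ 53.688*I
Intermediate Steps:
G(p) = -(-1 + p)*(5 + p)/8 (G(p) = -(p - 1)*(p + 5)/8 = -(-1 + p)*(5 + p)/8)
g(N) = -√(-35 + N)/3 (g(N) = (-√(N - 35))/3 = (-√(-35 + N))/3 = -√(-35 + N)/3)
-g(G(4))*26 = -(-√(-35 + (5/8 - ½*4 - ⅛*4²))/3)*26 = -(-√(-35 + (5/8 - 2 - ⅛*16))/3)*26 = -(-√(-35 + (5/8 - 2 - 2))/3)*26 = -(-√(-35 - 27/8)/3)*26 = -(-I*√614/12)*26 = -(-13)*I*√614/6 = 13*I*√614/6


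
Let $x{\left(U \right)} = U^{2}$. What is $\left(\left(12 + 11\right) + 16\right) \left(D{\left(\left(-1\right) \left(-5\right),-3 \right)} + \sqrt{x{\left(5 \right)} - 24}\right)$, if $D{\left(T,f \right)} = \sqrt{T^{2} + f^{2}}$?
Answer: $39 + 39 \sqrt{34} \approx 266.41$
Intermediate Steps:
$\left(\left(12 + 11\right) + 16\right) \left(D{\left(\left(-1\right) \left(-5\right),-3 \right)} + \sqrt{x{\left(5 \right)} - 24}\right) = \left(\left(12 + 11\right) + 16\right) \left(\sqrt{\left(\left(-1\right) \left(-5\right)\right)^{2} + \left(-3\right)^{2}} + \sqrt{5^{2} - 24}\right) = \left(23 + 16\right) \left(\sqrt{5^{2} + 9} + \sqrt{25 - 24}\right) = 39 \left(\sqrt{25 + 9} + \sqrt{1}\right) = 39 \left(\sqrt{34} + 1\right) = 39 \left(1 + \sqrt{34}\right) = 39 + 39 \sqrt{34}$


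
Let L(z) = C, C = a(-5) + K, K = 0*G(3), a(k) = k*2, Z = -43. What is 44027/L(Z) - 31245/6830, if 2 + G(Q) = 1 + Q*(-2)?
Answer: -15050843/3415 ≈ -4407.3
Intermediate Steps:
G(Q) = -1 - 2*Q (G(Q) = -2 + (1 + Q*(-2)) = -2 + (1 - 2*Q) = -1 - 2*Q)
a(k) = 2*k
K = 0 (K = 0*(-1 - 2*3) = 0*(-1 - 6) = 0*(-7) = 0)
C = -10 (C = 2*(-5) + 0 = -10 + 0 = -10)
L(z) = -10
44027/L(Z) - 31245/6830 = 44027/(-10) - 31245/6830 = 44027*(-⅒) - 31245*1/6830 = -44027/10 - 6249/1366 = -15050843/3415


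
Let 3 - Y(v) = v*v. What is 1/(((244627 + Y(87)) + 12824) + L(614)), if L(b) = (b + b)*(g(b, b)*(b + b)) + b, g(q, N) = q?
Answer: 1/926152675 ≈ 1.0797e-9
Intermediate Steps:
Y(v) = 3 - v² (Y(v) = 3 - v*v = 3 - v²)
L(b) = b + 4*b³ (L(b) = (b + b)*(b*(b + b)) + b = (2*b)*(b*(2*b)) + b = (2*b)*(2*b²) + b = 4*b³ + b = b + 4*b³)
1/(((244627 + Y(87)) + 12824) + L(614)) = 1/(((244627 + (3 - 1*87²)) + 12824) + (614 + 4*614³)) = 1/(((244627 + (3 - 1*7569)) + 12824) + (614 + 4*231475544)) = 1/(((244627 + (3 - 7569)) + 12824) + (614 + 925902176)) = 1/(((244627 - 7566) + 12824) + 925902790) = 1/((237061 + 12824) + 925902790) = 1/(249885 + 925902790) = 1/926152675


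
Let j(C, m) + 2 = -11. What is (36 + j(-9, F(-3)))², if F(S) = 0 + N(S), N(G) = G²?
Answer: 529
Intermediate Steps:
F(S) = S² (F(S) = 0 + S² = S²)
j(C, m) = -13 (j(C, m) = -2 - 11 = -13)
(36 + j(-9, F(-3)))² = (36 - 13)² = 23² = 529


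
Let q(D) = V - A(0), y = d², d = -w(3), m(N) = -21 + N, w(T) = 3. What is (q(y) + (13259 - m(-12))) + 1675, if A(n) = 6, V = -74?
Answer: 14887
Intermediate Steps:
d = -3 (d = -1*3 = -3)
y = 9 (y = (-3)² = 9)
q(D) = -80 (q(D) = -74 - 1*6 = -74 - 6 = -80)
(q(y) + (13259 - m(-12))) + 1675 = (-80 + (13259 - (-21 - 12))) + 1675 = (-80 + (13259 - 1*(-33))) + 1675 = (-80 + (13259 + 33)) + 1675 = (-80 + 13292) + 1675 = 13212 + 1675 = 14887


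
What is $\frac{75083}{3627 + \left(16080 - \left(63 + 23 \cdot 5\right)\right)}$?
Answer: $\frac{75083}{19529} \approx 3.8447$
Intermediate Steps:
$\frac{75083}{3627 + \left(16080 - \left(63 + 23 \cdot 5\right)\right)} = \frac{75083}{3627 + \left(16080 - \left(63 + 115\right)\right)} = \frac{75083}{3627 + \left(16080 - 178\right)} = \frac{75083}{3627 + 15902} = \frac{75083}{19529}$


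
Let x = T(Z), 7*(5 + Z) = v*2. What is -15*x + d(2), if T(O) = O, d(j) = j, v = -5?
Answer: 689/7 ≈ 98.429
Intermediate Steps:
Z = -45/7 (Z = -5 + (-5*2)/7 = -5 + (⅐)*(-10) = -5 - 10/7 = -45/7 ≈ -6.4286)
x = -45/7 ≈ -6.4286
-15*x + d(2) = -15*(-45/7) + 2 = 675/7 + 2 = 689/7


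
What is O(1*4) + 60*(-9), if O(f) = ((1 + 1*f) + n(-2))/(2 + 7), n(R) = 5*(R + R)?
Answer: -1625/3 ≈ -541.67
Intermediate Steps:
n(R) = 10*R (n(R) = 5*(2*R) = 10*R)
O(f) = -19/9 + f/9 (O(f) = ((1 + 1*f) + 10*(-2))/(2 + 7) = ((1 + f) - 20)/9 = (-19 + f)*(1/9) = -19/9 + f/9)
O(1*4) + 60*(-9) = (-19/9 + (1*4)/9) + 60*(-9) = (-19/9 + (1/9)*4) - 540 = (-19/9 + 4/9) - 540 = -5/3 - 540 = -1625/3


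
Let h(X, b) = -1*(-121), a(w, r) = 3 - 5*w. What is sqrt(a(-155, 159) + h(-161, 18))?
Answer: sqrt(899) ≈ 29.983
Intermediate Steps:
h(X, b) = 121
sqrt(a(-155, 159) + h(-161, 18)) = sqrt((3 - 5*(-155)) + 121) = sqrt((3 + 775) + 121) = sqrt(778 + 121) = sqrt(899)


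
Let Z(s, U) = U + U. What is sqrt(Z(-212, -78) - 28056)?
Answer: 2*I*sqrt(7053) ≈ 167.96*I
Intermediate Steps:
Z(s, U) = 2*U
sqrt(Z(-212, -78) - 28056) = sqrt(2*(-78) - 28056) = sqrt(-156 - 28056) = sqrt(-28212) = 2*I*sqrt(7053)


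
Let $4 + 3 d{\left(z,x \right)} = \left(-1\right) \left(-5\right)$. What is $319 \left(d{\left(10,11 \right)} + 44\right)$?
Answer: $\frac{42427}{3} \approx 14142.0$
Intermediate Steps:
$d{\left(z,x \right)} = \frac{1}{3}$ ($d{\left(z,x \right)} = - \frac{4}{3} + \frac{\left(-1\right) \left(-5\right)}{3} = - \frac{4}{3} + \frac{1}{3} \cdot 5 = - \frac{4}{3} + \frac{5}{3} = \frac{1}{3}$)
$319 \left(d{\left(10,11 \right)} + 44\right) = 319 \left(\frac{1}{3} + 44\right) = 319 \cdot \frac{133}{3} = \frac{42427}{3}$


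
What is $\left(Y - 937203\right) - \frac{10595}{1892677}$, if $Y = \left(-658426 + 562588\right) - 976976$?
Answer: $- \frac{3804312956104}{1892677} \approx -2.01 \cdot 10^{6}$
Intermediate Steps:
$Y = -1072814$ ($Y = -95838 - 976976 = -1072814$)
$\left(Y - 937203\right) - \frac{10595}{1892677} = \left(-1072814 - 937203\right) - \frac{10595}{1892677} = -2010017 - \frac{10595}{1892677} = - \frac{3804312956104}{1892677}$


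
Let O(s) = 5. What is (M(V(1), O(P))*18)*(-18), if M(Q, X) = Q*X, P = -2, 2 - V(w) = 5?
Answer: 4860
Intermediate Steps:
V(w) = -3 (V(w) = 2 - 1*5 = 2 - 5 = -3)
(M(V(1), O(P))*18)*(-18) = (-3*5*18)*(-18) = -15*18*(-18) = -270*(-18) = 4860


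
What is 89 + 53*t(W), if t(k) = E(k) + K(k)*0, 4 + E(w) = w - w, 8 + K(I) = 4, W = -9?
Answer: -123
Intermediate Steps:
K(I) = -4 (K(I) = -8 + 4 = -4)
E(w) = -4 (E(w) = -4 + (w - w) = -4 + 0 = -4)
t(k) = -4 (t(k) = -4 - 4*0 = -4 + 0 = -4)
89 + 53*t(W) = 89 + 53*(-4) = 89 - 212 = -123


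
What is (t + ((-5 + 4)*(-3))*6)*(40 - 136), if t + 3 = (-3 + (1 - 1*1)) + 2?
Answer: -1344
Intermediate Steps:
t = -4 (t = -3 + ((-3 + (1 - 1*1)) + 2) = -3 + ((-3 + (1 - 1)) + 2) = -3 + ((-3 + 0) + 2) = -3 + (-3 + 2) = -3 - 1 = -4)
(t + ((-5 + 4)*(-3))*6)*(40 - 136) = (-4 + ((-5 + 4)*(-3))*6)*(40 - 136) = (-4 - 1*(-3)*6)*(-96) = (-4 + 3*6)*(-96) = (-4 + 18)*(-96) = 14*(-96) = -1344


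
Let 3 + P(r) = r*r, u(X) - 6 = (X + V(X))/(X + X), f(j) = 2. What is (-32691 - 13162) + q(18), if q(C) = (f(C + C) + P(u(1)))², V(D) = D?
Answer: -43549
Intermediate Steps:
u(X) = 7 (u(X) = 6 + (X + X)/(X + X) = 6 + (2*X)/((2*X)) = 6 + (2*X)*(1/(2*X)) = 6 + 1 = 7)
P(r) = -3 + r² (P(r) = -3 + r*r = -3 + r²)
q(C) = 2304 (q(C) = (2 + (-3 + 7²))² = (2 + (-3 + 49))² = (2 + 46)² = 48² = 2304)
(-32691 - 13162) + q(18) = (-32691 - 13162) + 2304 = -45853 + 2304 = -43549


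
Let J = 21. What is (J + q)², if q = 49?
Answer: 4900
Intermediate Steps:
(J + q)² = (21 + 49)² = 70² = 4900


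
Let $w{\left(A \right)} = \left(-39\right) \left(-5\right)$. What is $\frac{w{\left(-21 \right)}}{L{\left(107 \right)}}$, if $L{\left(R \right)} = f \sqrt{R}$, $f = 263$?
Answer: $\frac{195 \sqrt{107}}{28141} \approx 0.071678$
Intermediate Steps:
$L{\left(R \right)} = 263 \sqrt{R}$
$w{\left(A \right)} = 195$
$\frac{w{\left(-21 \right)}}{L{\left(107 \right)}} = \frac{195}{263 \sqrt{107}} = 195 \frac{\sqrt{107}}{28141} = \frac{195 \sqrt{107}}{28141}$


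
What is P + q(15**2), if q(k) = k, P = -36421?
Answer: -36196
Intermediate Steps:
P + q(15**2) = -36421 + 15**2 = -36421 + 225 = -36196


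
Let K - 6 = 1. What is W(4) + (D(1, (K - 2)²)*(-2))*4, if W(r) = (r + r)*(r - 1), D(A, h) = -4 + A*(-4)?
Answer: 88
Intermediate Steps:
K = 7 (K = 6 + 1 = 7)
D(A, h) = -4 - 4*A
W(r) = 2*r*(-1 + r) (W(r) = (2*r)*(-1 + r) = 2*r*(-1 + r))
W(4) + (D(1, (K - 2)²)*(-2))*4 = 2*4*(-1 + 4) + ((-4 - 4*1)*(-2))*4 = 2*4*3 + ((-4 - 4)*(-2))*4 = 24 - 8*(-2)*4 = 24 + 16*4 = 24 + 64 = 88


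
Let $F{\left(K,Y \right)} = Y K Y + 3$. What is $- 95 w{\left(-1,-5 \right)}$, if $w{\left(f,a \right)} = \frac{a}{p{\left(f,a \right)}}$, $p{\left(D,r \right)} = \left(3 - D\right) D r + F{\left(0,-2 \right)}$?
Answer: $\frac{475}{23} \approx 20.652$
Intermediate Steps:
$F{\left(K,Y \right)} = 3 + K Y^{2}$ ($F{\left(K,Y \right)} = K Y Y + 3 = K Y^{2} + 3 = 3 + K Y^{2}$)
$p{\left(D,r \right)} = 3 + D r \left(3 - D\right)$ ($p{\left(D,r \right)} = \left(3 - D\right) D r + \left(3 + 0 \left(-2\right)^{2}\right) = D \left(3 - D\right) r + \left(3 + 0 \cdot 4\right) = D r \left(3 - D\right) + \left(3 + 0\right) = D r \left(3 - D\right) + 3 = 3 + D r \left(3 - D\right)$)
$w{\left(f,a \right)} = \frac{a}{3 - a f^{2} + 3 a f}$ ($w{\left(f,a \right)} = \frac{a}{3 - a f^{2} + 3 f a} = \frac{a}{3 - a f^{2} + 3 a f}$)
$- 95 w{\left(-1,-5 \right)} = - 95 \left(- \frac{5}{3 - - 5 \left(-1\right)^{2} + 3 \left(-5\right) \left(-1\right)}\right) = - 95 \left(- \frac{5}{3 - \left(-5\right) 1 + 15}\right) = - 95 \left(- \frac{5}{3 + 5 + 15}\right) = - 95 \left(- \frac{5}{23}\right) = - 95 \left(\left(-5\right) \frac{1}{23}\right) = \left(-95\right) \left(- \frac{5}{23}\right) = \frac{475}{23}$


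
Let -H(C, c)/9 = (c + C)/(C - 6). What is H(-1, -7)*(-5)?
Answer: 360/7 ≈ 51.429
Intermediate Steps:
H(C, c) = -9*(C + c)/(-6 + C) (H(C, c) = -9*(c + C)/(C - 6) = -9*(C + c)/(-6 + C))
H(-1, -7)*(-5) = (9*(-1*(-1) - 1*(-7))/(-6 - 1))*(-5) = (9*(1 + 7)/(-7))*(-5) = (9*(-⅐)*8)*(-5) = -72/7*(-5) = 360/7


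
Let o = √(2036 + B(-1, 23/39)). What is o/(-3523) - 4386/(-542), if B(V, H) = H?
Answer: 2193/271 - √3097653/137397 ≈ 8.0794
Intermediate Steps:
o = √3097653/39 (o = √(2036 + 23/39) = √(79427/39) = √3097653/39 ≈ 45.129)
o/(-3523) - 4386/(-542) = (√3097653/39)/(-3523) - 4386/(-542) = (√3097653/39)*(-1/3523) - 4386*(-1/542) = -√3097653/137397 + 2193/271 = 2193/271 - √3097653/137397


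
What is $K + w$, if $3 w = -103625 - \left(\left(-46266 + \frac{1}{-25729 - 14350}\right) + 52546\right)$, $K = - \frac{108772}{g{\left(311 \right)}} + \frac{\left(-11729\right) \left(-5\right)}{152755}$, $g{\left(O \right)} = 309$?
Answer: $- \frac{13994118205141751}{378356140461} \approx -36987.0$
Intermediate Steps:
$K = - \frac{3319469111}{9440259}$ ($K = - \frac{108772}{309} + \frac{\left(-11729\right) \left(-5\right)}{152755} = \left(-108772\right) \frac{1}{309} + 58645 \cdot \frac{1}{152755} = - \frac{108772}{309} + \frac{11729}{30551} = - \frac{3319469111}{9440259} \approx -351.63$)
$w = - \frac{4404882494}{120237}$ ($w = \frac{-103625 - \left(\left(-46266 + \frac{1}{-25729 - 14350}\right) + 52546\right)}{3} = \frac{-103625 - \left(\left(-46266 + \frac{1}{-40079}\right) + 52546\right)}{3} = \frac{-103625 - \left(\left(-46266 - \frac{1}{40079}\right) + 52546\right)}{3} = \frac{-103625 - \left(- \frac{1854295015}{40079} + 52546\right)}{3} = \frac{-103625 - \frac{251696119}{40079}}{3} = \frac{1}{3} \left(- \frac{4404882494}{40079}\right) = - \frac{4404882494}{120237} \approx -36635.0$)
$K + w = - \frac{3319469111}{9440259} - \frac{4404882494}{120237} = - \frac{13994118205141751}{378356140461}$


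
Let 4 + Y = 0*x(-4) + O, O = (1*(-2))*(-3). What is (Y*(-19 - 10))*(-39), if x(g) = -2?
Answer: 2262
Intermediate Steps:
O = 6 (O = -2*(-3) = 6)
Y = 2 (Y = -4 + (0*(-2) + 6) = -4 + (0 + 6) = -4 + 6 = 2)
(Y*(-19 - 10))*(-39) = (2*(-19 - 10))*(-39) = (2*(-29))*(-39) = -58*(-39) = 2262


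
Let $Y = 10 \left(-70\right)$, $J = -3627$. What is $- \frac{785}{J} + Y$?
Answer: $- \frac{2538115}{3627} \approx -699.78$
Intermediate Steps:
$Y = -700$
$- \frac{785}{J} + Y = - \frac{785}{-3627} - 700 = \left(-785\right) \left(- \frac{1}{3627}\right) - 700 = \frac{785}{3627} - 700 = - \frac{2538115}{3627}$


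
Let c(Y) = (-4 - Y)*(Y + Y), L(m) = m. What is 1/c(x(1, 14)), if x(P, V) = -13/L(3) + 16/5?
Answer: 225/1462 ≈ 0.15390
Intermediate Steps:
x(P, V) = -17/15 (x(P, V) = -13/3 + 16/5 = -17/15)
c(Y) = 2*Y*(-4 - Y) (c(Y) = (-4 - Y)*(2*Y) = 2*Y*(-4 - Y))
1/c(x(1, 14)) = 1/(-2*(-17/15)*(4 - 17/15)) = 1/(-2*(-17/15)*43/15) = 1/(1462/225) = 225/1462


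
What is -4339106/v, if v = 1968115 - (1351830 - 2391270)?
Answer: -4339106/3007555 ≈ -1.4427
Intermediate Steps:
v = 3007555 (v = 1968115 - 1*(-1039440) = 1968115 + 1039440 = 3007555)
-4339106/v = -4339106/3007555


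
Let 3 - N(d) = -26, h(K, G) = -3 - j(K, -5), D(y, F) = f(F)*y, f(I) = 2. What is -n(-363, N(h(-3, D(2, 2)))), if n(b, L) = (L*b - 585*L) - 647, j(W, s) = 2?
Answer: 28139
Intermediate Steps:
D(y, F) = 2*y
h(K, G) = -5 (h(K, G) = -3 - 1*2 = -3 - 2 = -5)
N(d) = 29 (N(d) = 3 - 1*(-26) = 3 + 26 = 29)
n(b, L) = -647 - 585*L + L*b (n(b, L) = (-585*L + L*b) - 647 = -647 - 585*L + L*b)
-n(-363, N(h(-3, D(2, 2)))) = -(-647 - 585*29 + 29*(-363)) = -(-647 - 16965 - 10527) = -1*(-28139) = 28139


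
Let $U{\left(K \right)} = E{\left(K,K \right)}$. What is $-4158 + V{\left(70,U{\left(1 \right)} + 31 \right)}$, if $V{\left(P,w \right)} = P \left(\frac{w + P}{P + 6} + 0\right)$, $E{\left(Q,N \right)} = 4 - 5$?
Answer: $- \frac{77252}{19} \approx -4065.9$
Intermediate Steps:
$E{\left(Q,N \right)} = -1$
$U{\left(K \right)} = -1$
$V{\left(P,w \right)} = \frac{P \left(P + w\right)}{6 + P}$ ($V{\left(P,w \right)} = P \left(\frac{P + w}{6 + P} + 0\right) = P \frac{P + w}{6 + P} = \frac{P \left(P + w\right)}{6 + P}$)
$-4158 + V{\left(70,U{\left(1 \right)} + 31 \right)} = -4158 + \frac{70 \left(70 + \left(-1 + 31\right)\right)}{6 + 70} = -4158 + \frac{70 \left(70 + 30\right)}{76} = -4158 + 70 \cdot \frac{1}{76} \cdot 100 = -4158 + \frac{1750}{19} = - \frac{77252}{19}$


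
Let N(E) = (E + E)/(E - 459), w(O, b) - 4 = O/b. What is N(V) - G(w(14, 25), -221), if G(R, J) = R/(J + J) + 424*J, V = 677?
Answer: 56434638038/602225 ≈ 93710.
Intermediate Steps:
w(O, b) = 4 + O/b
N(E) = 2*E/(-459 + E) (N(E) = (2*E)/(-459 + E) = 2*E/(-459 + E))
G(R, J) = 424*J + R/(2*J) (G(R, J) = R/((2*J)) + 424*J = (1/(2*J))*R + 424*J = R/(2*J) + 424*J = 424*J + R/(2*J))
N(V) - G(w(14, 25), -221) = 2*677/(-459 + 677) - (424*(-221) + (1/2)*(4 + 14/25)/(-221)) = 2*677/218 - (-93704 + (1/2)*(4 + 14*(1/25))*(-1/221)) = 2*677*(1/218) - (-93704 + (1/2)*(4 + 14/25)*(-1/221)) = 677/109 - (-93704 + (1/2)*(114/25)*(-1/221)) = 677/109 - (-93704 - 57/5525) = 677/109 - 1*(-517714657/5525) = 677/109 + 517714657/5525 = 56434638038/602225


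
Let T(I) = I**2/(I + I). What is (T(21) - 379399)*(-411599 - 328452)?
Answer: 561533677627/2 ≈ 2.8077e+11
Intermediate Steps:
T(I) = I/2 (T(I) = I**2/((2*I)) = (1/(2*I))*I**2 = I/2)
(T(21) - 379399)*(-411599 - 328452) = ((1/2)*21 - 379399)*(-411599 - 328452) = (21/2 - 379399)*(-740051) = -758777/2*(-740051) = 561533677627/2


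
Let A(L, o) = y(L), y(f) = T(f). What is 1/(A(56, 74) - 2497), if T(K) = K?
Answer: -1/2441 ≈ -0.00040967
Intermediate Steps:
y(f) = f
A(L, o) = L
1/(A(56, 74) - 2497) = 1/(56 - 2497) = 1/(-2441) = -1/2441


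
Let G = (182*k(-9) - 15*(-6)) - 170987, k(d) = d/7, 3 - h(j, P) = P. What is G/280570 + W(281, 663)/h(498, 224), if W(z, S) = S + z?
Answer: -302678031/62005970 ≈ -4.8814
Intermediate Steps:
h(j, P) = 3 - P
k(d) = d/7 (k(d) = d*(1/7) = d/7)
G = -171131 (G = (182*((1/7)*(-9)) - 15*(-6)) - 170987 = (182*(-9/7) + 90) - 170987 = (-234 + 90) - 170987 = -144 - 170987 = -171131)
G/280570 + W(281, 663)/h(498, 224) = -171131/280570 + (663 + 281)/(3 - 1*224) = -171131*1/280570 + 944/(3 - 224) = -171131/280570 + 944/(-221) = -171131/280570 + 944*(-1/221) = -171131/280570 - 944/221 = -302678031/62005970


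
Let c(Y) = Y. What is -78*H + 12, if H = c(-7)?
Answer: 558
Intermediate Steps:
H = -7
-78*H + 12 = -78*(-7) + 12 = 546 + 12 = 558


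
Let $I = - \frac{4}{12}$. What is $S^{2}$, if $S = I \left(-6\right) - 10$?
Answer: $64$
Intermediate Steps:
$I = - \frac{1}{3}$ ($I = \left(-4\right) \frac{1}{12} = - \frac{1}{3} \approx -0.33333$)
$S = -8$ ($S = \left(- \frac{1}{3}\right) \left(-6\right) - 10 = 2 - 10 = -8$)
$S^{2} = \left(-8\right)^{2} = 64$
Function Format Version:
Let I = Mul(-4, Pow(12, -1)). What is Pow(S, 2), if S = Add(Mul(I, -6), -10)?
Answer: 64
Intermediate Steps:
I = Rational(-1, 3) (I = Mul(-4, Rational(1, 12)) = Rational(-1, 3) ≈ -0.33333)
S = -8 (S = Add(Mul(Rational(-1, 3), -6), -10) = Add(2, -10) = -8)
Pow(S, 2) = Pow(-8, 2) = 64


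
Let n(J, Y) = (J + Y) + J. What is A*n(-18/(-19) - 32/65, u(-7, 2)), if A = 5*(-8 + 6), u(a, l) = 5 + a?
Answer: 2692/247 ≈ 10.899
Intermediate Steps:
n(J, Y) = Y + 2*J
A = -10 (A = 5*(-2) = -10)
A*n(-18/(-19) - 32/65, u(-7, 2)) = -10*((5 - 7) + 2*(-18/(-19) - 32/65)) = -10*(-2 + 2*(-18*(-1/19) - 32*1/65)) = -10*(-2 + 2*(18/19 - 32/65)) = -10*(-2 + 2*(562/1235)) = -10*(-2 + 1124/1235) = -10*(-1346/1235) = 2692/247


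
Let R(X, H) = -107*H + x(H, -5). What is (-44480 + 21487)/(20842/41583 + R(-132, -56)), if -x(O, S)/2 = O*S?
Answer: -956117919/225899698 ≈ -4.2325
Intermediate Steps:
x(O, S) = -2*O*S
R(X, H) = -97*H (R(X, H) = -107*H - 2*H*(-5) = -107*H + 10*H = -97*H)
(-44480 + 21487)/(20842/41583 + R(-132, -56)) = (-44480 + 21487)/(20842/41583 - 97*(-56)) = -22993/(20842*(1/41583) + 5432) = -22993/(20842/41583 + 5432) = -22993/225899698/41583 = -22993*41583/225899698 = -956117919/225899698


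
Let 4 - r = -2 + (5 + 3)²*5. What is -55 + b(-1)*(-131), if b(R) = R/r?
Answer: -17401/314 ≈ -55.417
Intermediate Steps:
r = -314 (r = 4 - (-2 + (5 + 3)²*5) = 4 - (-2 + 8²*5) = 4 - (-2 + 64*5) = 4 - (-2 + 320) = 4 - 1*318 = 4 - 318 = -314)
b(R) = -R/314 (b(R) = R/(-314) = R*(-1/314) = -R/314)
-55 + b(-1)*(-131) = -55 - 1/314*(-1)*(-131) = -55 + (1/314)*(-131) = -55 - 131/314 = -17401/314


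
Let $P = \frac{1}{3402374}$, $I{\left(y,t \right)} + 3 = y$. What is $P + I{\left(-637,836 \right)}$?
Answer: $- \frac{2177519359}{3402374} \approx -640.0$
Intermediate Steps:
$I{\left(y,t \right)} = -3 + y$
$P = \frac{1}{3402374} \approx 2.9391 \cdot 10^{-7}$
$P + I{\left(-637,836 \right)} = \frac{1}{3402374} - 640 = - \frac{2177519359}{3402374}$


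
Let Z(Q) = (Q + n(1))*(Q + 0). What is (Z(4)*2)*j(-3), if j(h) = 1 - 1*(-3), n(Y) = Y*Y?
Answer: 160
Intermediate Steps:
n(Y) = Y**2
Z(Q) = Q*(1 + Q) (Z(Q) = (Q + 1**2)*(Q + 0) = (Q + 1)*Q = (1 + Q)*Q = Q*(1 + Q))
j(h) = 4 (j(h) = 1 + 3 = 4)
(Z(4)*2)*j(-3) = ((4*(1 + 4))*2)*4 = ((4*5)*2)*4 = (20*2)*4 = 40*4 = 160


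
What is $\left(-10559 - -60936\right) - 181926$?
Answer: $-131549$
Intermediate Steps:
$\left(-10559 - -60936\right) - 181926 = \left(-10559 + 60936\right) - 181926 = 50377 - 181926 = -131549$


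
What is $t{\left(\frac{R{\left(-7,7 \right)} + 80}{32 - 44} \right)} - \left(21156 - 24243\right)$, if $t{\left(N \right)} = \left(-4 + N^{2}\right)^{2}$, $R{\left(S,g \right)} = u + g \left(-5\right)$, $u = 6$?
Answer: $\frac{840897}{256} \approx 3284.8$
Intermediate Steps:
$R{\left(S,g \right)} = 6 - 5 g$ ($R{\left(S,g \right)} = 6 + g \left(-5\right) = 6 - 5 g$)
$t{\left(\frac{R{\left(-7,7 \right)} + 80}{32 - 44} \right)} - \left(21156 - 24243\right) = \left(-4 + \left(\frac{\left(6 - 35\right) + 80}{32 - 44}\right)^{2}\right)^{2} - \left(21156 - 24243\right) = \left(-4 + \left(\frac{\left(6 - 35\right) + 80}{-12}\right)^{2}\right)^{2} - \left(21156 - 24243\right) = \left(-4 + \left(\left(-29 + 80\right) \left(- \frac{1}{12}\right)\right)^{2}\right)^{2} - -3087 = \left(-4 + \left(51 \left(- \frac{1}{12}\right)\right)^{2}\right)^{2} + 3087 = \left(-4 + \left(- \frac{17}{4}\right)^{2}\right)^{2} + 3087 = \left(-4 + \frac{289}{16}\right)^{2} + 3087 = \left(\frac{225}{16}\right)^{2} + 3087 = \frac{50625}{256} + 3087 = \frac{840897}{256}$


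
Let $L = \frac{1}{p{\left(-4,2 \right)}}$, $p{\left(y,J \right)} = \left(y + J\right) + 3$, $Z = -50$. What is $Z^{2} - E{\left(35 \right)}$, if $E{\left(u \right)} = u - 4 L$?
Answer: $2469$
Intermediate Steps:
$p{\left(y,J \right)} = 3 + J + y$ ($p{\left(y,J \right)} = \left(J + y\right) + 3 = 3 + J + y$)
$L = 1$ ($L = \frac{1}{3 + 2 - 4} = 1^{-1} = 1$)
$E{\left(u \right)} = -4 + u$ ($E{\left(u \right)} = u - 4 = -4 + u$)
$Z^{2} - E{\left(35 \right)} = \left(-50\right)^{2} - \left(-4 + 35\right) = 2500 - 31 = 2469$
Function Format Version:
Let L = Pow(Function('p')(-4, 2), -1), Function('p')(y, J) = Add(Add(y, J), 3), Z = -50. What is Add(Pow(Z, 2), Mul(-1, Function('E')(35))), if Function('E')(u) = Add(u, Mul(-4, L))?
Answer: 2469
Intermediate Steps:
Function('p')(y, J) = Add(3, J, y) (Function('p')(y, J) = Add(Add(J, y), 3) = Add(3, J, y))
L = 1 (L = Pow(Add(3, 2, -4), -1) = Pow(1, -1) = 1)
Function('E')(u) = Add(-4, u) (Function('E')(u) = Add(u, Mul(-4, 1)) = Add(u, -4) = Add(-4, u))
Add(Pow(Z, 2), Mul(-1, Function('E')(35))) = Add(Pow(-50, 2), Mul(-1, Add(-4, 35))) = Add(2500, Mul(-1, 31)) = Add(2500, -31) = 2469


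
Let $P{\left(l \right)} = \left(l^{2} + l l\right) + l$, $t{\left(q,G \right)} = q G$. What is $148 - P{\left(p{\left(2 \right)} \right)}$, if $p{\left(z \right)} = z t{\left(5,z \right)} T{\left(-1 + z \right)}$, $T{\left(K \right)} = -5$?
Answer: $-19752$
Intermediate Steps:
$t{\left(q,G \right)} = G q$
$p{\left(z \right)} = - 25 z^{2}$ ($p{\left(z \right)} = z z 5 \left(-5\right) = z 5 z \left(-5\right) = 5 z^{2} \left(-5\right) = - 25 z^{2}$)
$P{\left(l \right)} = l + 2 l^{2}$ ($P{\left(l \right)} = \left(l^{2} + l^{2}\right) + l = 2 l^{2} + l = l + 2 l^{2}$)
$148 - P{\left(p{\left(2 \right)} \right)} = 148 - - 25 \cdot 2^{2} \left(1 + 2 \left(- 25 \cdot 2^{2}\right)\right) = 148 - \left(-25\right) 4 \left(1 + 2 \left(\left(-25\right) 4\right)\right) = 148 - - 100 \left(1 + 2 \left(-100\right)\right) = 148 - - 100 \left(1 - 200\right) = 148 - \left(-100\right) \left(-199\right) = 148 - 19900 = -19752$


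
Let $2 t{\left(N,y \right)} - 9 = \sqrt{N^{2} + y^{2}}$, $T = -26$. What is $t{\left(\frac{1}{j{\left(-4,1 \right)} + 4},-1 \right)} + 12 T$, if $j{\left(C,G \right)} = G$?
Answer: $- \frac{615}{2} + \frac{\sqrt{26}}{10} \approx -306.99$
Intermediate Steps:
$t{\left(N,y \right)} = \frac{9}{2} + \frac{\sqrt{N^{2} + y^{2}}}{2}$
$t{\left(\frac{1}{j{\left(-4,1 \right)} + 4},-1 \right)} + 12 T = \left(\frac{9}{2} + \frac{\sqrt{\left(\frac{1}{1 + 4}\right)^{2} + \left(-1\right)^{2}}}{2}\right) + 12 \left(-26\right) = \left(\frac{9}{2} + \frac{\sqrt{\left(\frac{1}{5}\right)^{2} + 1}}{2}\right) - 312 = \left(\frac{9}{2} + \frac{\sqrt{\frac{1}{25} + 1}}{2}\right) - 312 = \left(\frac{9}{2} + \frac{\sqrt{\frac{26}{25}}}{2}\right) - 312 = \left(\frac{9}{2} + \frac{\frac{1}{5} \sqrt{26}}{2}\right) - 312 = \left(\frac{9}{2} + \frac{\sqrt{26}}{10}\right) - 312 = - \frac{615}{2} + \frac{\sqrt{26}}{10}$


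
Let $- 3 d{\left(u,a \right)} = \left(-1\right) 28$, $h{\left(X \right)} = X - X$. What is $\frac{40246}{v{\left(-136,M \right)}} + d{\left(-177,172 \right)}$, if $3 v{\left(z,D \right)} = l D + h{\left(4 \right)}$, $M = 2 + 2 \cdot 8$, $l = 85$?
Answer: $\frac{7501}{85} \approx 88.247$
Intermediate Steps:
$h{\left(X \right)} = 0$
$M = 18$ ($M = 2 + 16 = 18$)
$d{\left(u,a \right)} = \frac{28}{3}$ ($d{\left(u,a \right)} = - \frac{\left(-1\right) 28}{3} = \left(- \frac{1}{3}\right) \left(-28\right) = \frac{28}{3}$)
$v{\left(z,D \right)} = \frac{85 D}{3}$ ($v{\left(z,D \right)} = \frac{85 D + 0}{3} = \frac{85 D}{3}$)
$\frac{40246}{v{\left(-136,M \right)}} + d{\left(-177,172 \right)} = \frac{40246}{\frac{85}{3} \cdot 18} + \frac{28}{3} = \frac{40246}{510} + \frac{28}{3} = 40246 \cdot \frac{1}{510} + \frac{28}{3} = \frac{20123}{255} + \frac{28}{3} = \frac{7501}{85}$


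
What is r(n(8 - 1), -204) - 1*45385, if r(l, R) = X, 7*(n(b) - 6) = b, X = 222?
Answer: -45163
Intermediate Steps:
n(b) = 6 + b/7
r(l, R) = 222
r(n(8 - 1), -204) - 1*45385 = 222 - 1*45385 = 222 - 45385 = -45163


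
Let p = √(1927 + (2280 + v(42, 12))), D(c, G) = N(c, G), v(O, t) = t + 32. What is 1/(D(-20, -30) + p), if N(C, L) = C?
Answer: 20/3851 + √4251/3851 ≈ 0.022124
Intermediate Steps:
v(O, t) = 32 + t
D(c, G) = c
p = √4251 (p = √(1927 + (2280 + (32 + 12))) = √(1927 + (2280 + 44)) = √(1927 + 2324) = √4251 ≈ 65.200)
1/(D(-20, -30) + p) = 1/(-20 + √4251)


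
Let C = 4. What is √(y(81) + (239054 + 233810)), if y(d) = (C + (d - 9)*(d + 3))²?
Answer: 44*√19163 ≈ 6090.9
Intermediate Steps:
y(d) = (4 + (-9 + d)*(3 + d))² (y(d) = (4 + (d - 9)*(d + 3))² = (4 + (-9 + d)*(3 + d))²)
√(y(81) + (239054 + 233810)) = √((-23 + 81² - 6*81)² + (239054 + 233810)) = √((-23 + 6561 - 486)² + 472864) = √(6052² + 472864) = √(36626704 + 472864) = √37099568 = 44*√19163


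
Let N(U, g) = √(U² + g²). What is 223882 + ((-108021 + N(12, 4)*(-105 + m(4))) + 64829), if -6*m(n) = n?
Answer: 180690 - 1268*√10/3 ≈ 1.7935e+5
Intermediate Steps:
m(n) = -n/6
223882 + ((-108021 + N(12, 4)*(-105 + m(4))) + 64829) = 223882 + ((-108021 + √(12² + 4²)*(-105 - ⅙*4)) + 64829) = 223882 + ((-108021 + √(144 + 16)*(-105 - ⅔)) + 64829) = 223882 + ((-108021 + √160*(-317/3)) + 64829) = 223882 + ((-108021 + (4*√10)*(-317/3)) + 64829) = 223882 + ((-108021 - 1268*√10/3) + 64829) = 223882 + (-43192 - 1268*√10/3) = 180690 - 1268*√10/3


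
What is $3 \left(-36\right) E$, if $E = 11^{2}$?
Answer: $-13068$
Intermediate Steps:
$E = 121$
$3 \left(-36\right) E = 3 \left(-36\right) 121 = \left(-108\right) 121 = -13068$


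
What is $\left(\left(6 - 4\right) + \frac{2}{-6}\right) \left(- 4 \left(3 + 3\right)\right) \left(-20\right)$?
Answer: $800$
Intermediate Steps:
$\left(\left(6 - 4\right) + \frac{2}{-6}\right) \left(- 4 \left(3 + 3\right)\right) \left(-20\right) = \left(\left(6 - 4\right) + 2 \left(- \frac{1}{6}\right)\right) \left(\left(-4\right) 6\right) \left(-20\right) = \left(\left(6 - 4\right) - \frac{1}{3}\right) \left(-24\right) \left(-20\right) = \left(2 - \frac{1}{3}\right) \left(-24\right) \left(-20\right) = \frac{5}{3} \left(-24\right) \left(-20\right) = \left(-40\right) \left(-20\right) = 800$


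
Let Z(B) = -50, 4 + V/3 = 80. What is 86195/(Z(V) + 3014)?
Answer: 86195/2964 ≈ 29.081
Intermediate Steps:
V = 228 (V = -12 + 3*80 = -12 + 240 = 228)
86195/(Z(V) + 3014) = 86195/(-50 + 3014) = 86195/2964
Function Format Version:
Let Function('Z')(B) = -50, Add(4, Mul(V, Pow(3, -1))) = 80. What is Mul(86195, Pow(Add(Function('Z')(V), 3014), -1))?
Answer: Rational(86195, 2964) ≈ 29.081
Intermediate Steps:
V = 228 (V = Add(-12, Mul(3, 80)) = Add(-12, 240) = 228)
Mul(86195, Pow(Add(Function('Z')(V), 3014), -1)) = Mul(86195, Pow(Add(-50, 3014), -1)) = Mul(86195, Pow(2964, -1)) = Mul(86195, Rational(1, 2964)) = Rational(86195, 2964)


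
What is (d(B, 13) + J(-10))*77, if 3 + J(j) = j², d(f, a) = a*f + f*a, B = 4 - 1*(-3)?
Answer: 21483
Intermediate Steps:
B = 7 (B = 4 + 3 = 7)
d(f, a) = 2*a*f (d(f, a) = a*f + a*f = 2*a*f)
J(j) = -3 + j²
(d(B, 13) + J(-10))*77 = (2*13*7 + (-3 + (-10)²))*77 = (182 + (-3 + 100))*77 = (182 + 97)*77 = 279*77 = 21483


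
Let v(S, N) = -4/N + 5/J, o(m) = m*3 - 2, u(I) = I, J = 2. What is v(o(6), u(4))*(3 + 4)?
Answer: 21/2 ≈ 10.500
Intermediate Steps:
o(m) = -2 + 3*m (o(m) = 3*m - 2 = -2 + 3*m)
v(S, N) = 5/2 - 4/N (v(S, N) = -4/N + 5/2 = 5/2 - 4/N)
v(o(6), u(4))*(3 + 4) = (5/2 - 4/4)*(3 + 4) = (5/2 - 4*1/4)*7 = (5/2 - 1)*7 = (3/2)*7 = 21/2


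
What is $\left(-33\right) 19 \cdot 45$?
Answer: $-28215$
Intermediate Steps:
$\left(-33\right) 19 \cdot 45 = \left(-627\right) 45 = -28215$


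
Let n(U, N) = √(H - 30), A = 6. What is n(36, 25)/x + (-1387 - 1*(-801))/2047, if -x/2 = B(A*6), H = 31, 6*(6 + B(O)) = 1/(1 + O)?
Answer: -552749/2724557 ≈ -0.20288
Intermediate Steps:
B(O) = -6 + 1/(6*(1 + O))
n(U, N) = 1 (n(U, N) = √(31 - 30) = √1 = 1)
x = 1331/111 (x = -(-35 - 216*6)/(3*(1 + 6*6)) = -(-35 - 36*36)/(3*(1 + 36)) = -(-35 - 1296)/(3*37) = -(-1331)/(3*37) = -2*(-1331/222) = 1331/111 ≈ 11.991)
n(36, 25)/x + (-1387 - 1*(-801))/2047 = 1/(1331/111) + (-1387 - 1*(-801))/2047 = 1*(111/1331) + (-1387 + 801)*(1/2047) = 111/1331 - 586*1/2047 = 111/1331 - 586/2047 = -552749/2724557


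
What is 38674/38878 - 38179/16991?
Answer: -413606614/330288049 ≈ -1.2523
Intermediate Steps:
38674/38878 - 38179/16991 = 38674*(1/38878) - 38179*1/16991 = 19337/19439 - 38179/16991 = -413606614/330288049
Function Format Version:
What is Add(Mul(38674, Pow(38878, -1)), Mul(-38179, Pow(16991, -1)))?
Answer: Rational(-413606614, 330288049) ≈ -1.2523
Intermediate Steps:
Add(Mul(38674, Pow(38878, -1)), Mul(-38179, Pow(16991, -1))) = Add(Mul(38674, Rational(1, 38878)), Mul(-38179, Rational(1, 16991))) = Add(Rational(19337, 19439), Rational(-38179, 16991)) = Rational(-413606614, 330288049)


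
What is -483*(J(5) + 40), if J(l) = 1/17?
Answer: -328923/17 ≈ -19348.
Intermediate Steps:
J(l) = 1/17
-483*(J(5) + 40) = -483*(1/17 + 40) = -483*681/17 = -328923/17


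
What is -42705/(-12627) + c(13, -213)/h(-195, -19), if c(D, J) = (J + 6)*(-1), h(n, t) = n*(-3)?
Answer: 340694/91195 ≈ 3.7359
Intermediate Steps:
h(n, t) = -3*n
c(D, J) = -6 - J (c(D, J) = (6 + J)*(-1) = -6 - J)
-42705/(-12627) + c(13, -213)/h(-195, -19) = -42705/(-12627) + (-6 - 1*(-213))/((-3*(-195))) = -42705*(-1/12627) + (-6 + 213)/585 = 4745/1403 + 207*(1/585) = 4745/1403 + 23/65 = 340694/91195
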